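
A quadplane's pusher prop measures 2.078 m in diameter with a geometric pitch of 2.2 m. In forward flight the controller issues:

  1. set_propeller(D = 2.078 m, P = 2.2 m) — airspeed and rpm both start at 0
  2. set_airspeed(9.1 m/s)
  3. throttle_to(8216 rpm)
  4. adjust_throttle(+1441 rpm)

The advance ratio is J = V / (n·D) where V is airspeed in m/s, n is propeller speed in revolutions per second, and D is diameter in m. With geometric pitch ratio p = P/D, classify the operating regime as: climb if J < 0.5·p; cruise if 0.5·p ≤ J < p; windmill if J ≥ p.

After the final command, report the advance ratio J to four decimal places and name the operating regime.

J = 0.0272, regime = climb

set_propeller: D = 2.078 m, P = 2.2 m (p = P/D = 1.058710); state ← (V=0, rpm=0)
set_airspeed(9.1): V ← 9.1 m/s
throttle_to(8216): rpm ← 8216
adjust_throttle(+1441): rpm ← 8216 +1441 = 9657
final state: V = 9.1 m/s, rpm = 9657 → n = rpm/60 = 160.950000 rev/s
J = V / (n·D) = 9.1 / (160.950000 × 2.078) = 0.027209
regime bands: climb J<0.5294 | cruise [0.5294, 1.0587) | windmill J≥1.0587
J = 0.0272 → climb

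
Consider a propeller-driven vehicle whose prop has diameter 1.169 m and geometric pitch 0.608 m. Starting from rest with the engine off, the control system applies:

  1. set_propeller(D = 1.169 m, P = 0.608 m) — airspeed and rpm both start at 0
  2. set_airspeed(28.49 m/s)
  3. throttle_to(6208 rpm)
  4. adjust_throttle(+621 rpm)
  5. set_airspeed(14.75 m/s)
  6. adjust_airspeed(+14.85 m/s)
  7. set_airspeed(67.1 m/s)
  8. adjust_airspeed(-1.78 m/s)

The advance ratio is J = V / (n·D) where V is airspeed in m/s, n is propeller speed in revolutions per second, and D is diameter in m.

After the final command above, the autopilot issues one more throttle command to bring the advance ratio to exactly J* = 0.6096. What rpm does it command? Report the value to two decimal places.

rpm = 5499.69

set_propeller: D = 1.169 m, P = 0.608 m (p = P/D = 0.520103); state ← (V=0, rpm=0)
set_airspeed(28.49): V ← 28.49 m/s
throttle_to(6208): rpm ← 6208
adjust_throttle(+621): rpm ← 6208 +621 = 6829
set_airspeed(14.75): V ← 14.75 m/s
adjust_airspeed(+14.85): V ← 14.75 +14.85 = 29.6 m/s
set_airspeed(67.1): V ← 67.1 m/s
adjust_airspeed(-1.78): V ← 67.1 -1.78 = 65.32 m/s
final state: V = 65.32 m/s, rpm = 6829 → n = rpm/60 = 113.816667 rev/s
target J* = 0.6096; solve J* = V/(n·D) for n: n = V/(J*·D) = 65.32/(0.6096 × 1.169) = 91.661447 rev/s
rpm = 60·n = 5499.686791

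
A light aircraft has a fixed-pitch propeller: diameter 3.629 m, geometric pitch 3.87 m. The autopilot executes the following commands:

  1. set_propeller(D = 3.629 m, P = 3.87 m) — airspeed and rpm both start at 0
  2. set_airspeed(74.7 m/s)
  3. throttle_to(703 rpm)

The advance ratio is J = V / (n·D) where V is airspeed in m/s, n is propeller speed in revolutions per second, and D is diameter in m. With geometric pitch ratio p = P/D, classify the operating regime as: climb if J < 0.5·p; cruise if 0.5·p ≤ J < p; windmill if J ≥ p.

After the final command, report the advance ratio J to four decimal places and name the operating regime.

set_propeller: D = 3.629 m, P = 3.87 m (p = P/D = 1.066409); state ← (V=0, rpm=0)
set_airspeed(74.7): V ← 74.7 m/s
throttle_to(703): rpm ← 703
final state: V = 74.7 m/s, rpm = 703 → n = rpm/60 = 11.716667 rev/s
J = V / (n·D) = 74.7 / (11.716667 × 3.629) = 1.756829
regime bands: climb J<0.5332 | cruise [0.5332, 1.0664) | windmill J≥1.0664
J = 1.7568 → windmill

J = 1.7568, regime = windmill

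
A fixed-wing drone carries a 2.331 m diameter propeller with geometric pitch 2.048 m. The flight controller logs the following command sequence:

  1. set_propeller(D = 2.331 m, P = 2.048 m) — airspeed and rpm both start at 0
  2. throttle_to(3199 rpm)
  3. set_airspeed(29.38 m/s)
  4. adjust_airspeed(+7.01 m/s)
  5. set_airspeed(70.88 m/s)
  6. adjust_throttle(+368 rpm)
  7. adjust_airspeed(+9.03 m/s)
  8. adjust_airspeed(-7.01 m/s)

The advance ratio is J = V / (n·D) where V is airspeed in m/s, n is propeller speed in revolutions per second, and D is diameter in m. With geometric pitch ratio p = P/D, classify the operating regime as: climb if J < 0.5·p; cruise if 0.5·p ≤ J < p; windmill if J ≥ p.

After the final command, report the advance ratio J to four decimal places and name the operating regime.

set_propeller: D = 2.331 m, P = 2.048 m (p = P/D = 0.878593); state ← (V=0, rpm=0)
throttle_to(3199): rpm ← 3199
set_airspeed(29.38): V ← 29.38 m/s
adjust_airspeed(+7.01): V ← 29.38 +7.01 = 36.39 m/s
set_airspeed(70.88): V ← 70.88 m/s
adjust_throttle(+368): rpm ← 3199 +368 = 3567
adjust_airspeed(+9.03): V ← 70.88 +9.03 = 79.91 m/s
adjust_airspeed(-7.01): V ← 79.91 -7.01 = 72.9 m/s
final state: V = 72.9 m/s, rpm = 3567 → n = rpm/60 = 59.450000 rev/s
J = V / (n·D) = 72.9 / (59.450000 × 2.331) = 0.526058
regime bands: climb J<0.4393 | cruise [0.4393, 0.8786) | windmill J≥0.8786
J = 0.5261 → cruise

J = 0.5261, regime = cruise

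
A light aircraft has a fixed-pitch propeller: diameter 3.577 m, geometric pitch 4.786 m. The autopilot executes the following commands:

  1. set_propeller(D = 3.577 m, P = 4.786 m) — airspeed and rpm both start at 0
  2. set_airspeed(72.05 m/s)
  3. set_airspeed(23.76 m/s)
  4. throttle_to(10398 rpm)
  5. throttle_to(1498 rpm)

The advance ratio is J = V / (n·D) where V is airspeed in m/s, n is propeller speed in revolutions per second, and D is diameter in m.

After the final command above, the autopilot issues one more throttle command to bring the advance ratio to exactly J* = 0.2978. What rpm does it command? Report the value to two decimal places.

set_propeller: D = 3.577 m, P = 4.786 m (p = P/D = 1.337993); state ← (V=0, rpm=0)
set_airspeed(72.05): V ← 72.05 m/s
set_airspeed(23.76): V ← 23.76 m/s
throttle_to(10398): rpm ← 10398
throttle_to(1498): rpm ← 1498
final state: V = 23.76 m/s, rpm = 1498 → n = rpm/60 = 24.966667 rev/s
target J* = 0.2978; solve J* = V/(n·D) for n: n = V/(J*·D) = 23.76/(0.2978 × 3.577) = 22.305030 rev/s
rpm = 60·n = 1338.301772

rpm = 1338.30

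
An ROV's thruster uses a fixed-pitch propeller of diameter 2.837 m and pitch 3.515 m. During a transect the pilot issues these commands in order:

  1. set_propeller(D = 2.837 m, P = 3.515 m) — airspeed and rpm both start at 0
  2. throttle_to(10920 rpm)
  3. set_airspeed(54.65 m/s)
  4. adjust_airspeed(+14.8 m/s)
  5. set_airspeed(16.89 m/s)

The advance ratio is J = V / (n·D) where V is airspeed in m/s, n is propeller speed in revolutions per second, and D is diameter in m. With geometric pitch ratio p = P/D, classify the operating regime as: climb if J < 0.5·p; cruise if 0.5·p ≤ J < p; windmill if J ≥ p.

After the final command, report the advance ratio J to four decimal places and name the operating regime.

J = 0.0327, regime = climb

set_propeller: D = 2.837 m, P = 3.515 m (p = P/D = 1.238985); state ← (V=0, rpm=0)
throttle_to(10920): rpm ← 10920
set_airspeed(54.65): V ← 54.65 m/s
adjust_airspeed(+14.8): V ← 54.65 +14.8 = 69.45 m/s
set_airspeed(16.89): V ← 16.89 m/s
final state: V = 16.89 m/s, rpm = 10920 → n = rpm/60 = 182.000000 rev/s
J = V / (n·D) = 16.89 / (182.000000 × 2.837) = 0.032711
regime bands: climb J<0.6195 | cruise [0.6195, 1.2390) | windmill J≥1.2390
J = 0.0327 → climb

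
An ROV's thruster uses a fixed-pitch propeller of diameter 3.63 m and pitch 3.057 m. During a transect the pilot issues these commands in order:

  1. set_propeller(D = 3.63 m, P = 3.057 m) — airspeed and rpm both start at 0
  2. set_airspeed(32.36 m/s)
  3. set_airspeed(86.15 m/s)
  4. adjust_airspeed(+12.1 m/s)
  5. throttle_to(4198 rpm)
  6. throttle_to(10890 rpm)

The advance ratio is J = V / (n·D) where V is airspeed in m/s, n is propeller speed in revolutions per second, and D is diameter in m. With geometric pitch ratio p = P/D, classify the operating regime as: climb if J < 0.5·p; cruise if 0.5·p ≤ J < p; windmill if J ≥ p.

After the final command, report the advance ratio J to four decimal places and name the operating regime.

J = 0.1491, regime = climb

set_propeller: D = 3.63 m, P = 3.057 m (p = P/D = 0.842149); state ← (V=0, rpm=0)
set_airspeed(32.36): V ← 32.36 m/s
set_airspeed(86.15): V ← 86.15 m/s
adjust_airspeed(+12.1): V ← 86.15 +12.1 = 98.25 m/s
throttle_to(4198): rpm ← 4198
throttle_to(10890): rpm ← 10890
final state: V = 98.25 m/s, rpm = 10890 → n = rpm/60 = 181.500000 rev/s
J = V / (n·D) = 98.25 / (181.500000 × 3.63) = 0.149125
regime bands: climb J<0.4211 | cruise [0.4211, 0.8421) | windmill J≥0.8421
J = 0.1491 → climb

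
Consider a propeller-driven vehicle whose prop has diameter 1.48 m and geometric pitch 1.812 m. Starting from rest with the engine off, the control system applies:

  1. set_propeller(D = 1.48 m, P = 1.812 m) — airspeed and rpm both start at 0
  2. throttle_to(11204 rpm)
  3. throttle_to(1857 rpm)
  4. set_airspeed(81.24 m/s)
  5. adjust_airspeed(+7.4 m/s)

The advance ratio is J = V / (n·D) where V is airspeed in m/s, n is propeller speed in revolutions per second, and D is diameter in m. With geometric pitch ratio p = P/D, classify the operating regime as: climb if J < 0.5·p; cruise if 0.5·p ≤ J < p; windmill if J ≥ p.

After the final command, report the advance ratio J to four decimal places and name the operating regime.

J = 1.9351, regime = windmill

set_propeller: D = 1.48 m, P = 1.812 m (p = P/D = 1.224324); state ← (V=0, rpm=0)
throttle_to(11204): rpm ← 11204
throttle_to(1857): rpm ← 1857
set_airspeed(81.24): V ← 81.24 m/s
adjust_airspeed(+7.4): V ← 81.24 +7.4 = 88.64 m/s
final state: V = 88.64 m/s, rpm = 1857 → n = rpm/60 = 30.950000 rev/s
J = V / (n·D) = 88.64 / (30.950000 × 1.48) = 1.935118
regime bands: climb J<0.6122 | cruise [0.6122, 1.2243) | windmill J≥1.2243
J = 1.9351 → windmill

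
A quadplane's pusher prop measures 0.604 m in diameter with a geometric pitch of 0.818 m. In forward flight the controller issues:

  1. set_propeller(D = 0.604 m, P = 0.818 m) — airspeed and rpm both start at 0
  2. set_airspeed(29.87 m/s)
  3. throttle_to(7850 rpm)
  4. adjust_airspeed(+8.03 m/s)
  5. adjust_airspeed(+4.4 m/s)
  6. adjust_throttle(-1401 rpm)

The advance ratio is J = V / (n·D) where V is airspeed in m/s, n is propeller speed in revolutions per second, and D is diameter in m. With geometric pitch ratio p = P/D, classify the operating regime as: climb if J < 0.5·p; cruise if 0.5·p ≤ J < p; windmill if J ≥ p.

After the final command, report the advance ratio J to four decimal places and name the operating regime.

J = 0.6516, regime = climb

set_propeller: D = 0.604 m, P = 0.818 m (p = P/D = 1.354305); state ← (V=0, rpm=0)
set_airspeed(29.87): V ← 29.87 m/s
throttle_to(7850): rpm ← 7850
adjust_airspeed(+8.03): V ← 29.87 +8.03 = 37.9 m/s
adjust_airspeed(+4.4): V ← 37.9 +4.4 = 42.3 m/s
adjust_throttle(-1401): rpm ← 7850 -1401 = 6449
final state: V = 42.3 m/s, rpm = 6449 → n = rpm/60 = 107.483333 rev/s
J = V / (n·D) = 42.3 / (107.483333 × 0.604) = 0.651572
regime bands: climb J<0.6772 | cruise [0.6772, 1.3543) | windmill J≥1.3543
J = 0.6516 → climb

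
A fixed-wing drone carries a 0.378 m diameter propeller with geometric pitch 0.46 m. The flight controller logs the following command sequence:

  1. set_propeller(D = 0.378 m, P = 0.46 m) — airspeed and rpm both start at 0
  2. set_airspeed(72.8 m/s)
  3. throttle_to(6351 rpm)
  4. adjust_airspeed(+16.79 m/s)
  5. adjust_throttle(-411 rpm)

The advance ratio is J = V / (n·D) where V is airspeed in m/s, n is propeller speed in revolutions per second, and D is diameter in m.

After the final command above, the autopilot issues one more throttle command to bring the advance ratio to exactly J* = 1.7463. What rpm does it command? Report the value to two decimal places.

set_propeller: D = 0.378 m, P = 0.46 m (p = P/D = 1.216931); state ← (V=0, rpm=0)
set_airspeed(72.8): V ← 72.8 m/s
throttle_to(6351): rpm ← 6351
adjust_airspeed(+16.79): V ← 72.8 +16.79 = 89.59 m/s
adjust_throttle(-411): rpm ← 6351 -411 = 5940
final state: V = 89.59 m/s, rpm = 5940 → n = rpm/60 = 99.000000 rev/s
target J* = 1.7463; solve J* = V/(n·D) for n: n = V/(J*·D) = 89.59/(1.7463 × 0.378) = 135.721572 rev/s
rpm = 60·n = 8143.294348

rpm = 8143.29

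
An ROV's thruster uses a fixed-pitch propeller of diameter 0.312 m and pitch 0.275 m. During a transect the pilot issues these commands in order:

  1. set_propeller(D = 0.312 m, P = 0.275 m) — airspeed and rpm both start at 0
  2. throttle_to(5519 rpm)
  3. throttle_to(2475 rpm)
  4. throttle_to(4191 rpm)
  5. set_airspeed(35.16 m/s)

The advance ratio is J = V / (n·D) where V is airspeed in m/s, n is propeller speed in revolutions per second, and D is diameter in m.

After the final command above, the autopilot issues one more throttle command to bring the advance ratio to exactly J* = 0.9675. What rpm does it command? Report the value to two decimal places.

rpm = 6988.67

set_propeller: D = 0.312 m, P = 0.275 m (p = P/D = 0.881410); state ← (V=0, rpm=0)
throttle_to(5519): rpm ← 5519
throttle_to(2475): rpm ← 2475
throttle_to(4191): rpm ← 4191
set_airspeed(35.16): V ← 35.16 m/s
final state: V = 35.16 m/s, rpm = 4191 → n = rpm/60 = 69.850000 rev/s
target J* = 0.9675; solve J* = V/(n·D) for n: n = V/(J*·D) = 35.16/(0.9675 × 0.312) = 116.477837 rev/s
rpm = 60·n = 6988.670244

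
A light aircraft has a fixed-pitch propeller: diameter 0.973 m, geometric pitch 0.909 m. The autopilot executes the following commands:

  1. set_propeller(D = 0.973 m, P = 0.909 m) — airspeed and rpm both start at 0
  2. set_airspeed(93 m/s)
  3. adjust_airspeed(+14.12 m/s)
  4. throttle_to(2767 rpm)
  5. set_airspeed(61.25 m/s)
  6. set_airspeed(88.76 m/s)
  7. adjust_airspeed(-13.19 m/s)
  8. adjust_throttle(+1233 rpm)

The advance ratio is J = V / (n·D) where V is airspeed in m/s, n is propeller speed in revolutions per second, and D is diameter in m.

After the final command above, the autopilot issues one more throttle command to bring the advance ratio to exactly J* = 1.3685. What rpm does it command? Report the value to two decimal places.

set_propeller: D = 0.973 m, P = 0.909 m (p = P/D = 0.934224); state ← (V=0, rpm=0)
set_airspeed(93): V ← 93 m/s
adjust_airspeed(+14.12): V ← 93 +14.12 = 107.12 m/s
throttle_to(2767): rpm ← 2767
set_airspeed(61.25): V ← 61.25 m/s
set_airspeed(88.76): V ← 88.76 m/s
adjust_airspeed(-13.19): V ← 88.76 -13.19 = 75.57 m/s
adjust_throttle(+1233): rpm ← 2767 +1233 = 4000
final state: V = 75.57 m/s, rpm = 4000 → n = rpm/60 = 66.666667 rev/s
target J* = 1.3685; solve J* = V/(n·D) for n: n = V/(J*·D) = 75.57/(1.3685 × 0.973) = 56.753386 rev/s
rpm = 60·n = 3405.203182

rpm = 3405.20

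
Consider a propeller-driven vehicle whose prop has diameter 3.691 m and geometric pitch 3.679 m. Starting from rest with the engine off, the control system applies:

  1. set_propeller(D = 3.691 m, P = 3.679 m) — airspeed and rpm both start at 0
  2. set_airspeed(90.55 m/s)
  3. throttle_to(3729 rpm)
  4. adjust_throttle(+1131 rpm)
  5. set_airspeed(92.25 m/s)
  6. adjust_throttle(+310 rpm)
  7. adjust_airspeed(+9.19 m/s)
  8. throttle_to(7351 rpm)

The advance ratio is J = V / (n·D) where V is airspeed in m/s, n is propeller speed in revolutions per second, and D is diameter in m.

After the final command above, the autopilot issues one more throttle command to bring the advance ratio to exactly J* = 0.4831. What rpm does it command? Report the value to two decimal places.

rpm = 3413.34

set_propeller: D = 3.691 m, P = 3.679 m (p = P/D = 0.996749); state ← (V=0, rpm=0)
set_airspeed(90.55): V ← 90.55 m/s
throttle_to(3729): rpm ← 3729
adjust_throttle(+1131): rpm ← 3729 +1131 = 4860
set_airspeed(92.25): V ← 92.25 m/s
adjust_throttle(+310): rpm ← 4860 +310 = 5170
adjust_airspeed(+9.19): V ← 92.25 +9.19 = 101.44 m/s
throttle_to(7351): rpm ← 7351
final state: V = 101.44 m/s, rpm = 7351 → n = rpm/60 = 122.516667 rev/s
target J* = 0.4831; solve J* = V/(n·D) for n: n = V/(J*·D) = 101.44/(0.4831 × 3.691) = 56.888981 rev/s
rpm = 60·n = 3413.338885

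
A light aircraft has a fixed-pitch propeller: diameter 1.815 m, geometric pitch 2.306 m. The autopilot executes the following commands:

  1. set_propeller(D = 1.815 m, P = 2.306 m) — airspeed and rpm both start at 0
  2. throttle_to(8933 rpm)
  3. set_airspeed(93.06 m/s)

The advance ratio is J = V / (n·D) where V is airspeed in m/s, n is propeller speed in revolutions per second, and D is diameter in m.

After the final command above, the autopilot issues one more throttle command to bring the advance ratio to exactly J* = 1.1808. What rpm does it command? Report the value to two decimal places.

set_propeller: D = 1.815 m, P = 2.306 m (p = P/D = 1.270523); state ← (V=0, rpm=0)
throttle_to(8933): rpm ← 8933
set_airspeed(93.06): V ← 93.06 m/s
final state: V = 93.06 m/s, rpm = 8933 → n = rpm/60 = 148.883333 rev/s
target J* = 1.1808; solve J* = V/(n·D) for n: n = V/(J*·D) = 93.06/(1.1808 × 1.815) = 43.422025 rev/s
rpm = 60·n = 2605.321508

rpm = 2605.32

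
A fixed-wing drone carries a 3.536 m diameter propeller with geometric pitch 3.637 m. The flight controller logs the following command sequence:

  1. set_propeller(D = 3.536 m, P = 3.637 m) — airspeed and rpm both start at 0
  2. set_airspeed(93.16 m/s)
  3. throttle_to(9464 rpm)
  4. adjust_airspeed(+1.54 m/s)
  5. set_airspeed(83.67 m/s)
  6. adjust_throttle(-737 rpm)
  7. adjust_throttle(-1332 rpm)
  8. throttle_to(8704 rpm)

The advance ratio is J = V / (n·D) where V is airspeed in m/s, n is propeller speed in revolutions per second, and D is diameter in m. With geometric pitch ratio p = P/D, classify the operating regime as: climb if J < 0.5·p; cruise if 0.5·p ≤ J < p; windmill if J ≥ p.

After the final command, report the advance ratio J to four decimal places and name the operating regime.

J = 0.1631, regime = climb

set_propeller: D = 3.536 m, P = 3.637 m (p = P/D = 1.028563); state ← (V=0, rpm=0)
set_airspeed(93.16): V ← 93.16 m/s
throttle_to(9464): rpm ← 9464
adjust_airspeed(+1.54): V ← 93.16 +1.54 = 94.7 m/s
set_airspeed(83.67): V ← 83.67 m/s
adjust_throttle(-737): rpm ← 9464 -737 = 8727
adjust_throttle(-1332): rpm ← 8727 -1332 = 7395
throttle_to(8704): rpm ← 8704
final state: V = 83.67 m/s, rpm = 8704 → n = rpm/60 = 145.066667 rev/s
J = V / (n·D) = 83.67 / (145.066667 × 3.536) = 0.163113
regime bands: climb J<0.5143 | cruise [0.5143, 1.0286) | windmill J≥1.0286
J = 0.1631 → climb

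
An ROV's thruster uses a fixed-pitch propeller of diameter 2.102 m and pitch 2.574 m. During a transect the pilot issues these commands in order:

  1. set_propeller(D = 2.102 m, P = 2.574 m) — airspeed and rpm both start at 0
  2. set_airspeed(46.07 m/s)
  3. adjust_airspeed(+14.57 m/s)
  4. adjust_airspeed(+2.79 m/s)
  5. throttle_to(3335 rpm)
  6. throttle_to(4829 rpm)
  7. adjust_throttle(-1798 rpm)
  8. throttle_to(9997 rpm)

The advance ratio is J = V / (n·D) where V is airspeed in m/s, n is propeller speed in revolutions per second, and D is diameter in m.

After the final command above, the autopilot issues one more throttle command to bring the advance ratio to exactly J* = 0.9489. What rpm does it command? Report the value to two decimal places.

rpm = 1908.06

set_propeller: D = 2.102 m, P = 2.574 m (p = P/D = 1.224548); state ← (V=0, rpm=0)
set_airspeed(46.07): V ← 46.07 m/s
adjust_airspeed(+14.57): V ← 46.07 +14.57 = 60.64 m/s
adjust_airspeed(+2.79): V ← 60.64 +2.79 = 63.43 m/s
throttle_to(3335): rpm ← 3335
throttle_to(4829): rpm ← 4829
adjust_throttle(-1798): rpm ← 4829 -1798 = 3031
throttle_to(9997): rpm ← 9997
final state: V = 63.43 m/s, rpm = 9997 → n = rpm/60 = 166.616667 rev/s
target J* = 0.9489; solve J* = V/(n·D) for n: n = V/(J*·D) = 63.43/(0.9489 × 2.102) = 31.801057 rev/s
rpm = 60·n = 1908.063410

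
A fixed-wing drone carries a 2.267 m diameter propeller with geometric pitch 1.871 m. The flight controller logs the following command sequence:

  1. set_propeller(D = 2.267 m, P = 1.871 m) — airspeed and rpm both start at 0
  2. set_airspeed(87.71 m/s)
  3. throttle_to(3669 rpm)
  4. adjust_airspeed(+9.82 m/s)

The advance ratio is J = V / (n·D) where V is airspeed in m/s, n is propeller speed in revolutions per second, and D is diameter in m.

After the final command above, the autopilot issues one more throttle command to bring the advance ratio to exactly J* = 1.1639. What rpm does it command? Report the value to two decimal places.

set_propeller: D = 2.267 m, P = 1.871 m (p = P/D = 0.825320); state ← (V=0, rpm=0)
set_airspeed(87.71): V ← 87.71 m/s
throttle_to(3669): rpm ← 3669
adjust_airspeed(+9.82): V ← 87.71 +9.82 = 97.53 m/s
final state: V = 97.53 m/s, rpm = 3669 → n = rpm/60 = 61.150000 rev/s
target J* = 1.1639; solve J* = V/(n·D) for n: n = V/(J*·D) = 97.53/(1.1639 × 2.267) = 36.963325 rev/s
rpm = 60·n = 2217.799526

rpm = 2217.80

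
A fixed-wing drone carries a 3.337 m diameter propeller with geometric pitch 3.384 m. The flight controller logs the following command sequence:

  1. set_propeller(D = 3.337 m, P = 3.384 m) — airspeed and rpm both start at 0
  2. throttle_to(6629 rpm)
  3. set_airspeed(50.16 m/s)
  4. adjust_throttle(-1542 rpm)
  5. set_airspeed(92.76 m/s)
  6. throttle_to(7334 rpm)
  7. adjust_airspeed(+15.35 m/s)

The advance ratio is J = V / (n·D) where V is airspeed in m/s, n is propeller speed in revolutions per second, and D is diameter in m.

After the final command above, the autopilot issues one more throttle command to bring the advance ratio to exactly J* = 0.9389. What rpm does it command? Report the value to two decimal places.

set_propeller: D = 3.337 m, P = 3.384 m (p = P/D = 1.014085); state ← (V=0, rpm=0)
throttle_to(6629): rpm ← 6629
set_airspeed(50.16): V ← 50.16 m/s
adjust_throttle(-1542): rpm ← 6629 -1542 = 5087
set_airspeed(92.76): V ← 92.76 m/s
throttle_to(7334): rpm ← 7334
adjust_airspeed(+15.35): V ← 92.76 +15.35 = 108.11 m/s
final state: V = 108.11 m/s, rpm = 7334 → n = rpm/60 = 122.233333 rev/s
target J* = 0.9389; solve J* = V/(n·D) for n: n = V/(J*·D) = 108.11/(0.9389 × 3.337) = 34.505659 rev/s
rpm = 60·n = 2070.339519

rpm = 2070.34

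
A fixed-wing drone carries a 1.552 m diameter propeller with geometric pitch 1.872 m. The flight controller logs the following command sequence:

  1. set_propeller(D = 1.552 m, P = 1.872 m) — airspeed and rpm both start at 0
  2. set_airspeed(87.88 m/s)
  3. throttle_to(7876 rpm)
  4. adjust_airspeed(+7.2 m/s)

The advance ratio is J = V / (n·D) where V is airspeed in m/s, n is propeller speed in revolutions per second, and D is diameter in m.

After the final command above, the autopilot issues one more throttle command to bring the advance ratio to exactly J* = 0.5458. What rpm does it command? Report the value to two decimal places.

rpm = 6734.65

set_propeller: D = 1.552 m, P = 1.872 m (p = P/D = 1.206186); state ← (V=0, rpm=0)
set_airspeed(87.88): V ← 87.88 m/s
throttle_to(7876): rpm ← 7876
adjust_airspeed(+7.2): V ← 87.88 +7.2 = 95.08 m/s
final state: V = 95.08 m/s, rpm = 7876 → n = rpm/60 = 131.266667 rev/s
target J* = 0.5458; solve J* = V/(n·D) for n: n = V/(J*·D) = 95.08/(0.5458 × 1.552) = 112.244204 rev/s
rpm = 60·n = 6734.652246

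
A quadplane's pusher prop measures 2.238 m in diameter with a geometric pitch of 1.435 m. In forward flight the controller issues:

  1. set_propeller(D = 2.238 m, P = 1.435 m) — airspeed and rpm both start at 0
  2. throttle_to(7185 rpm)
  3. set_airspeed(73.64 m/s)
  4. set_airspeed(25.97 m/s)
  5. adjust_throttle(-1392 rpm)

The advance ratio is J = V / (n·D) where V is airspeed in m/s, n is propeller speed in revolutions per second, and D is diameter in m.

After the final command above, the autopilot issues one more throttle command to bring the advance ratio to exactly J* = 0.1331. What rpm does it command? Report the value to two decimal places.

set_propeller: D = 2.238 m, P = 1.435 m (p = P/D = 0.641197); state ← (V=0, rpm=0)
throttle_to(7185): rpm ← 7185
set_airspeed(73.64): V ← 73.64 m/s
set_airspeed(25.97): V ← 25.97 m/s
adjust_throttle(-1392): rpm ← 7185 -1392 = 5793
final state: V = 25.97 m/s, rpm = 5793 → n = rpm/60 = 96.550000 rev/s
target J* = 0.1331; solve J* = V/(n·D) for n: n = V/(J*·D) = 25.97/(0.1331 × 2.238) = 87.183402 rev/s
rpm = 60·n = 5231.004123

rpm = 5231.00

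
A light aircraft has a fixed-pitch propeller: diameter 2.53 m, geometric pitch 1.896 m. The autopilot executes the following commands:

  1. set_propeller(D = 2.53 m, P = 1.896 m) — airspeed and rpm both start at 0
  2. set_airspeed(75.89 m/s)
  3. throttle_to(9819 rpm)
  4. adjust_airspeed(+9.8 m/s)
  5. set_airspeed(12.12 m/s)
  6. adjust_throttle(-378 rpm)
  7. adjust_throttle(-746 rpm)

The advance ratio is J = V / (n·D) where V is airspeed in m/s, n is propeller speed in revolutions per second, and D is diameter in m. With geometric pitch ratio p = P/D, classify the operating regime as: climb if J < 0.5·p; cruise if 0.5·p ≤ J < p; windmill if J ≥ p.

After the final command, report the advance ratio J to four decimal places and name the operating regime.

J = 0.0331, regime = climb

set_propeller: D = 2.53 m, P = 1.896 m (p = P/D = 0.749407); state ← (V=0, rpm=0)
set_airspeed(75.89): V ← 75.89 m/s
throttle_to(9819): rpm ← 9819
adjust_airspeed(+9.8): V ← 75.89 +9.8 = 85.69 m/s
set_airspeed(12.12): V ← 12.12 m/s
adjust_throttle(-378): rpm ← 9819 -378 = 9441
adjust_throttle(-746): rpm ← 9441 -746 = 8695
final state: V = 12.12 m/s, rpm = 8695 → n = rpm/60 = 144.916667 rev/s
J = V / (n·D) = 12.12 / (144.916667 × 2.53) = 0.033057
regime bands: climb J<0.3747 | cruise [0.3747, 0.7494) | windmill J≥0.7494
J = 0.0331 → climb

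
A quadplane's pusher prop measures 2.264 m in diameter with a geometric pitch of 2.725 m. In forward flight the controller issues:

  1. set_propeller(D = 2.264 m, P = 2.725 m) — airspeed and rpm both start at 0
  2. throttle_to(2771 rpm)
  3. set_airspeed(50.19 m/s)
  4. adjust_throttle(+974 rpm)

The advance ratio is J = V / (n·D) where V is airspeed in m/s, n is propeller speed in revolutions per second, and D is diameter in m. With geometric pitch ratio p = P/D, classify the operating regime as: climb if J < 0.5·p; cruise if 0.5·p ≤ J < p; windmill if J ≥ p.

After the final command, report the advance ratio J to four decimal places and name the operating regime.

set_propeller: D = 2.264 m, P = 2.725 m (p = P/D = 1.203622); state ← (V=0, rpm=0)
throttle_to(2771): rpm ← 2771
set_airspeed(50.19): V ← 50.19 m/s
adjust_throttle(+974): rpm ← 2771 +974 = 3745
final state: V = 50.19 m/s, rpm = 3745 → n = rpm/60 = 62.416667 rev/s
J = V / (n·D) = 50.19 / (62.416667 × 2.264) = 0.355173
regime bands: climb J<0.6018 | cruise [0.6018, 1.2036) | windmill J≥1.2036
J = 0.3552 → climb

J = 0.3552, regime = climb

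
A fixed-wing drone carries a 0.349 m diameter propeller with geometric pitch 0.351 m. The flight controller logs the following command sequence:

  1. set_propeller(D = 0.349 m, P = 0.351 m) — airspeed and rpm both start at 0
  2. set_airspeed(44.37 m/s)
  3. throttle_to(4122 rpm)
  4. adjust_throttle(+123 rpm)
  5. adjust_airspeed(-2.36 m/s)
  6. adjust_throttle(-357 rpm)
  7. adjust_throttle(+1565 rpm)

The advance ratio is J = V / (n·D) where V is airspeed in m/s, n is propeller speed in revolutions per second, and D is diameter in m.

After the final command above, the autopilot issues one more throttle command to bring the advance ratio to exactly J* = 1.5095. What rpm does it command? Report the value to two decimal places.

set_propeller: D = 0.349 m, P = 0.351 m (p = P/D = 1.005731); state ← (V=0, rpm=0)
set_airspeed(44.37): V ← 44.37 m/s
throttle_to(4122): rpm ← 4122
adjust_throttle(+123): rpm ← 4122 +123 = 4245
adjust_airspeed(-2.36): V ← 44.37 -2.36 = 42.01 m/s
adjust_throttle(-357): rpm ← 4245 -357 = 3888
adjust_throttle(+1565): rpm ← 3888 +1565 = 5453
final state: V = 42.01 m/s, rpm = 5453 → n = rpm/60 = 90.883333 rev/s
target J* = 1.5095; solve J* = V/(n·D) for n: n = V/(J*·D) = 42.01/(1.5095 × 0.349) = 79.743288 rev/s
rpm = 60·n = 4784.597264

rpm = 4784.60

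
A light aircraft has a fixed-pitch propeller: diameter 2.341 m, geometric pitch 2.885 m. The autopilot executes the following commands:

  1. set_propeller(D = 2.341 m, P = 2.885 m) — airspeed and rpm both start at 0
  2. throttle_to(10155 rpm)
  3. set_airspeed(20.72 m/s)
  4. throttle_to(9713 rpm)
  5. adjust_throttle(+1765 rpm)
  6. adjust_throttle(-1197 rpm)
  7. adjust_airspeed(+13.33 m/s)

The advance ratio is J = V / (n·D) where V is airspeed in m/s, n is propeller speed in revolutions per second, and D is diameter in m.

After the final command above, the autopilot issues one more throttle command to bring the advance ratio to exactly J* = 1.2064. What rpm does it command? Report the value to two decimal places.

rpm = 723.40

set_propeller: D = 2.341 m, P = 2.885 m (p = P/D = 1.232379); state ← (V=0, rpm=0)
throttle_to(10155): rpm ← 10155
set_airspeed(20.72): V ← 20.72 m/s
throttle_to(9713): rpm ← 9713
adjust_throttle(+1765): rpm ← 9713 +1765 = 11478
adjust_throttle(-1197): rpm ← 11478 -1197 = 10281
adjust_airspeed(+13.33): V ← 20.72 +13.33 = 34.05 m/s
final state: V = 34.05 m/s, rpm = 10281 → n = rpm/60 = 171.350000 rev/s
target J* = 1.2064; solve J* = V/(n·D) for n: n = V/(J*·D) = 34.05/(1.2064 × 2.341) = 12.056587 rev/s
rpm = 60·n = 723.395203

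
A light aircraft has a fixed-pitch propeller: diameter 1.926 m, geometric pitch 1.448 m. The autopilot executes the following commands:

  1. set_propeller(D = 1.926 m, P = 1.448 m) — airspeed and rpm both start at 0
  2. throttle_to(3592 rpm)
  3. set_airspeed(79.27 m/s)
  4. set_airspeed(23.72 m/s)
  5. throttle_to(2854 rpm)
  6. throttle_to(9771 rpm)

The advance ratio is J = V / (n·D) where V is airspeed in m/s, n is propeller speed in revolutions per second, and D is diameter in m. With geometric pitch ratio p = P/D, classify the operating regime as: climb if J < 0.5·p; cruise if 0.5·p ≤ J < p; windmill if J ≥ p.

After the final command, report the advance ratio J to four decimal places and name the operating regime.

J = 0.0756, regime = climb

set_propeller: D = 1.926 m, P = 1.448 m (p = P/D = 0.751817); state ← (V=0, rpm=0)
throttle_to(3592): rpm ← 3592
set_airspeed(79.27): V ← 79.27 m/s
set_airspeed(23.72): V ← 23.72 m/s
throttle_to(2854): rpm ← 2854
throttle_to(9771): rpm ← 9771
final state: V = 23.72 m/s, rpm = 9771 → n = rpm/60 = 162.850000 rev/s
J = V / (n·D) = 23.72 / (162.850000 × 1.926) = 0.075626
regime bands: climb J<0.3759 | cruise [0.3759, 0.7518) | windmill J≥0.7518
J = 0.0756 → climb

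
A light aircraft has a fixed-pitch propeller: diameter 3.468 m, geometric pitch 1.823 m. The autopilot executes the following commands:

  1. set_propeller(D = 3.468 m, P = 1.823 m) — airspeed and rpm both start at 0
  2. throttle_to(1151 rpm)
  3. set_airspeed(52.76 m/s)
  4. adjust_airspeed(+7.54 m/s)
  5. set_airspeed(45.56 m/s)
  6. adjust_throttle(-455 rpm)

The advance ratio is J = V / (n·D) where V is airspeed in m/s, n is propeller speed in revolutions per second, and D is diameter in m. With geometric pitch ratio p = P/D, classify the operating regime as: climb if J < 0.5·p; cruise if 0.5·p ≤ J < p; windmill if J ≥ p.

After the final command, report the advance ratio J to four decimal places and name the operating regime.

set_propeller: D = 3.468 m, P = 1.823 m (p = P/D = 0.525663); state ← (V=0, rpm=0)
throttle_to(1151): rpm ← 1151
set_airspeed(52.76): V ← 52.76 m/s
adjust_airspeed(+7.54): V ← 52.76 +7.54 = 60.3 m/s
set_airspeed(45.56): V ← 45.56 m/s
adjust_throttle(-455): rpm ← 1151 -455 = 696
final state: V = 45.56 m/s, rpm = 696 → n = rpm/60 = 11.600000 rev/s
J = V / (n·D) = 45.56 / (11.600000 × 3.468) = 1.132522
regime bands: climb J<0.2628 | cruise [0.2628, 0.5257) | windmill J≥0.5257
J = 1.1325 → windmill

J = 1.1325, regime = windmill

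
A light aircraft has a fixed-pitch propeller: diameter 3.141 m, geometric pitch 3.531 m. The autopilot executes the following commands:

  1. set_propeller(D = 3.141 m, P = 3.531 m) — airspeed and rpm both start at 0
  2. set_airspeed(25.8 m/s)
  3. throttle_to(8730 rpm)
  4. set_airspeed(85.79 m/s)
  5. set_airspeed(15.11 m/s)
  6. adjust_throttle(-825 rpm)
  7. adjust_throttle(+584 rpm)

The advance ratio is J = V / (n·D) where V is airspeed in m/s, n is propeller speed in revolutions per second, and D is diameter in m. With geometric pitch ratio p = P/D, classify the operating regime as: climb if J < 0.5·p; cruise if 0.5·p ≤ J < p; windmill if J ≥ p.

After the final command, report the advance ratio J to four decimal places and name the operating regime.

J = 0.0340, regime = climb

set_propeller: D = 3.141 m, P = 3.531 m (p = P/D = 1.124164); state ← (V=0, rpm=0)
set_airspeed(25.8): V ← 25.8 m/s
throttle_to(8730): rpm ← 8730
set_airspeed(85.79): V ← 85.79 m/s
set_airspeed(15.11): V ← 15.11 m/s
adjust_throttle(-825): rpm ← 8730 -825 = 7905
adjust_throttle(+584): rpm ← 7905 +584 = 8489
final state: V = 15.11 m/s, rpm = 8489 → n = rpm/60 = 141.483333 rev/s
J = V / (n·D) = 15.11 / (141.483333 × 3.141) = 0.034001
regime bands: climb J<0.5621 | cruise [0.5621, 1.1242) | windmill J≥1.1242
J = 0.0340 → climb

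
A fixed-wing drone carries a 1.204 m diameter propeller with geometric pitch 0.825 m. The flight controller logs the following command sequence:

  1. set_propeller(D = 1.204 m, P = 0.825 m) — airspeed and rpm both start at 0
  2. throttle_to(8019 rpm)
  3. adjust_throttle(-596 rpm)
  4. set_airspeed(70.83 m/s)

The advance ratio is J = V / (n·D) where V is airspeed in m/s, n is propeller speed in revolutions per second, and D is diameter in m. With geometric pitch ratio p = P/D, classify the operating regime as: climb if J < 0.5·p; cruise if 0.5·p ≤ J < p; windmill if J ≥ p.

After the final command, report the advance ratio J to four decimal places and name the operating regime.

set_propeller: D = 1.204 m, P = 0.825 m (p = P/D = 0.685216); state ← (V=0, rpm=0)
throttle_to(8019): rpm ← 8019
adjust_throttle(-596): rpm ← 8019 -596 = 7423
set_airspeed(70.83): V ← 70.83 m/s
final state: V = 70.83 m/s, rpm = 7423 → n = rpm/60 = 123.716667 rev/s
J = V / (n·D) = 70.83 / (123.716667 × 1.204) = 0.475513
regime bands: climb J<0.3426 | cruise [0.3426, 0.6852) | windmill J≥0.6852
J = 0.4755 → cruise

J = 0.4755, regime = cruise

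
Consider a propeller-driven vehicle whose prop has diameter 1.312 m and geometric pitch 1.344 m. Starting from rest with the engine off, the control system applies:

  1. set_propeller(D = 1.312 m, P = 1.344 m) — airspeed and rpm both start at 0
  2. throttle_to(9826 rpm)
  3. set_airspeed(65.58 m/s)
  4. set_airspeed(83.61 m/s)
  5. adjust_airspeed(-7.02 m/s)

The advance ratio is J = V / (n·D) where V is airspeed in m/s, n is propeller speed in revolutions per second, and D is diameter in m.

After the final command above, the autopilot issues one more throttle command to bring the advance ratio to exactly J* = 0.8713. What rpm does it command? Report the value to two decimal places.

set_propeller: D = 1.312 m, P = 1.344 m (p = P/D = 1.024390); state ← (V=0, rpm=0)
throttle_to(9826): rpm ← 9826
set_airspeed(65.58): V ← 65.58 m/s
set_airspeed(83.61): V ← 83.61 m/s
adjust_airspeed(-7.02): V ← 83.61 -7.02 = 76.59 m/s
final state: V = 76.59 m/s, rpm = 9826 → n = rpm/60 = 163.766667 rev/s
target J* = 0.8713; solve J* = V/(n·D) for n: n = V/(J*·D) = 76.59/(0.8713 × 1.312) = 66.999339 rev/s
rpm = 60·n = 4019.960362

rpm = 4019.96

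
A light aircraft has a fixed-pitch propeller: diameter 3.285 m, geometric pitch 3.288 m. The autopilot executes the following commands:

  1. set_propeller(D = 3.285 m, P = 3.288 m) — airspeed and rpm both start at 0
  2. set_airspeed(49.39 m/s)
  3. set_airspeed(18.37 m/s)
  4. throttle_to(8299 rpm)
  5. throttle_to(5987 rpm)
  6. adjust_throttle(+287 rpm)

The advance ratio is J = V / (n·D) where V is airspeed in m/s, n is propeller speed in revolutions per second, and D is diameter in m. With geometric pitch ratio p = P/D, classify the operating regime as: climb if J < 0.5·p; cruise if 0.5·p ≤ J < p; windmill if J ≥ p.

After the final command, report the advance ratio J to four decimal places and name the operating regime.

set_propeller: D = 3.285 m, P = 3.288 m (p = P/D = 1.000913); state ← (V=0, rpm=0)
set_airspeed(49.39): V ← 49.39 m/s
set_airspeed(18.37): V ← 18.37 m/s
throttle_to(8299): rpm ← 8299
throttle_to(5987): rpm ← 5987
adjust_throttle(+287): rpm ← 5987 +287 = 6274
final state: V = 18.37 m/s, rpm = 6274 → n = rpm/60 = 104.566667 rev/s
J = V / (n·D) = 18.37 / (104.566667 × 3.285) = 0.053479
regime bands: climb J<0.5005 | cruise [0.5005, 1.0009) | windmill J≥1.0009
J = 0.0535 → climb

J = 0.0535, regime = climb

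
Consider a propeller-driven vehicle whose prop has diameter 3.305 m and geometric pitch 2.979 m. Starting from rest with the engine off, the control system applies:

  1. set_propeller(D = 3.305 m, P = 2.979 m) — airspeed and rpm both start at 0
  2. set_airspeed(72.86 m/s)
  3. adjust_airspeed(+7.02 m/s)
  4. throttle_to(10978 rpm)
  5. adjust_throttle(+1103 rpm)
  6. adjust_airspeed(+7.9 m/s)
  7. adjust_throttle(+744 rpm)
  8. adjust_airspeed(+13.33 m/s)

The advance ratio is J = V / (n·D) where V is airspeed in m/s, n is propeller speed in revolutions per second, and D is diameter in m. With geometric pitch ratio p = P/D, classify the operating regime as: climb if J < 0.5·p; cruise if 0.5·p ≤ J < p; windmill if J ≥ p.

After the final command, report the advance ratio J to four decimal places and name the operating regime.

set_propeller: D = 3.305 m, P = 2.979 m (p = P/D = 0.901362); state ← (V=0, rpm=0)
set_airspeed(72.86): V ← 72.86 m/s
adjust_airspeed(+7.02): V ← 72.86 +7.02 = 79.88 m/s
throttle_to(10978): rpm ← 10978
adjust_throttle(+1103): rpm ← 10978 +1103 = 12081
adjust_airspeed(+7.9): V ← 79.88 +7.9 = 87.78 m/s
adjust_throttle(+744): rpm ← 12081 +744 = 12825
adjust_airspeed(+13.33): V ← 87.78 +13.33 = 101.11 m/s
final state: V = 101.11 m/s, rpm = 12825 → n = rpm/60 = 213.750000 rev/s
J = V / (n·D) = 101.11 / (213.750000 × 3.305) = 0.143125
regime bands: climb J<0.4507 | cruise [0.4507, 0.9014) | windmill J≥0.9014
J = 0.1431 → climb

J = 0.1431, regime = climb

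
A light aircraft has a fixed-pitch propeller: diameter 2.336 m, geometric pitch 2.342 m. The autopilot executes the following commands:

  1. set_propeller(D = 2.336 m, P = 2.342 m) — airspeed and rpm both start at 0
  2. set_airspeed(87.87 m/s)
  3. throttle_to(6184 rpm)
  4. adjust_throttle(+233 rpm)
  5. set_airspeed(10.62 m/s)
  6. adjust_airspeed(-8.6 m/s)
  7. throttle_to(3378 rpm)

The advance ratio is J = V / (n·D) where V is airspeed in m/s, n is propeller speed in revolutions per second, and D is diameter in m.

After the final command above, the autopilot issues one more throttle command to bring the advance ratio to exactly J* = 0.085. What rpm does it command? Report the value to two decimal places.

rpm = 610.39

set_propeller: D = 2.336 m, P = 2.342 m (p = P/D = 1.002568); state ← (V=0, rpm=0)
set_airspeed(87.87): V ← 87.87 m/s
throttle_to(6184): rpm ← 6184
adjust_throttle(+233): rpm ← 6184 +233 = 6417
set_airspeed(10.62): V ← 10.62 m/s
adjust_airspeed(-8.6): V ← 10.62 -8.6 = 2.02 m/s
throttle_to(3378): rpm ← 3378
final state: V = 2.02 m/s, rpm = 3378 → n = rpm/60 = 56.300000 rev/s
target J* = 0.085; solve J* = V/(n·D) for n: n = V/(J*·D) = 2.02/(0.085 × 2.336) = 10.173247 rev/s
rpm = 60·n = 610.394843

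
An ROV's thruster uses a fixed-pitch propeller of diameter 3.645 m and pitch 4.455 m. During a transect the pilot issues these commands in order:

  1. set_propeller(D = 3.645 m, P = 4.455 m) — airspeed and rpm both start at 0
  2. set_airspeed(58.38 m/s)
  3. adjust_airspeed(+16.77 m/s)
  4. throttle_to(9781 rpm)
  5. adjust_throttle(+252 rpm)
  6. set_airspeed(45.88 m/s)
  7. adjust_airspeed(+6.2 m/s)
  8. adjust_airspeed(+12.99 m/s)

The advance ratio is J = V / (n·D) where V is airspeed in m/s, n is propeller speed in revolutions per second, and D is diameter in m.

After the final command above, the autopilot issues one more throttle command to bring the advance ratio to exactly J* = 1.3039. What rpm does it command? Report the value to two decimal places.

set_propeller: D = 3.645 m, P = 4.455 m (p = P/D = 1.222222); state ← (V=0, rpm=0)
set_airspeed(58.38): V ← 58.38 m/s
adjust_airspeed(+16.77): V ← 58.38 +16.77 = 75.15 m/s
throttle_to(9781): rpm ← 9781
adjust_throttle(+252): rpm ← 9781 +252 = 10033
set_airspeed(45.88): V ← 45.88 m/s
adjust_airspeed(+6.2): V ← 45.88 +6.2 = 52.08 m/s
adjust_airspeed(+12.99): V ← 52.08 +12.99 = 65.07 m/s
final state: V = 65.07 m/s, rpm = 10033 → n = rpm/60 = 167.216667 rev/s
target J* = 1.3039; solve J* = V/(n·D) for n: n = V/(J*·D) = 65.07/(1.3039 × 3.645) = 13.691120 rev/s
rpm = 60·n = 821.467222

rpm = 821.47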